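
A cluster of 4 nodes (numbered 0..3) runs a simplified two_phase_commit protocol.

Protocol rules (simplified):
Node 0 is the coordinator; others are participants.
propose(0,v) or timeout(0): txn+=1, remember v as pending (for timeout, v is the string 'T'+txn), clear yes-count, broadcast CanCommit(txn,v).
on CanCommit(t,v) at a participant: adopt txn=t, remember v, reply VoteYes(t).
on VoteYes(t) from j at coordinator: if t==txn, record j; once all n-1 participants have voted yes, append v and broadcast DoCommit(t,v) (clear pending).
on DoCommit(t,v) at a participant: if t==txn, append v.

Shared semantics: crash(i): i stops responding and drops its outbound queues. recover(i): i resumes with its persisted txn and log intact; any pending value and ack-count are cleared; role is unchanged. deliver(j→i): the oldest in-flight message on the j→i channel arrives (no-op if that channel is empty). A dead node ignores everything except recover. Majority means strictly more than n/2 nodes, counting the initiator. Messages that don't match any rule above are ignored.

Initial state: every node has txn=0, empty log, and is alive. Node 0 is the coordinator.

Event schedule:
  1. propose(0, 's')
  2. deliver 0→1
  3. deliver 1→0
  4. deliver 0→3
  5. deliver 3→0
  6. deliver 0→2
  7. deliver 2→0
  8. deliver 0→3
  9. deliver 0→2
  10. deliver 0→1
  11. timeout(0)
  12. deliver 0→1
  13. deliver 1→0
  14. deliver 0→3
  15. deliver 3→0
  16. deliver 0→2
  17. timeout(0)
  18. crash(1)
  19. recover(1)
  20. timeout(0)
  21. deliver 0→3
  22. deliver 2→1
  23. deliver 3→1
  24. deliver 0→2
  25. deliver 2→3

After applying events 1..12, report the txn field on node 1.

2

[1] propose(0,'s') → N0(coor t1 [-])
[2] deliver 0→1 → N1(part t1 [-])
[3] deliver 1→0 → ∅
[4] deliver 0→3 → N3(part t1 [-])
[5] deliver 3→0 → ∅
[6] deliver 0→2 → N2(part t1 [-])
[7] deliver 2→0 → N0(coor t1 [s])
[8] deliver 0→3 → N3(part t1 [s])
[9] deliver 0→2 → N2(part t1 [s])
[10] deliver 0→1 → N1(part t1 [s])
[11] timeout(0) → N0(coor t2 [s])
[12] deliver 0→1 → N1(part t2 [s])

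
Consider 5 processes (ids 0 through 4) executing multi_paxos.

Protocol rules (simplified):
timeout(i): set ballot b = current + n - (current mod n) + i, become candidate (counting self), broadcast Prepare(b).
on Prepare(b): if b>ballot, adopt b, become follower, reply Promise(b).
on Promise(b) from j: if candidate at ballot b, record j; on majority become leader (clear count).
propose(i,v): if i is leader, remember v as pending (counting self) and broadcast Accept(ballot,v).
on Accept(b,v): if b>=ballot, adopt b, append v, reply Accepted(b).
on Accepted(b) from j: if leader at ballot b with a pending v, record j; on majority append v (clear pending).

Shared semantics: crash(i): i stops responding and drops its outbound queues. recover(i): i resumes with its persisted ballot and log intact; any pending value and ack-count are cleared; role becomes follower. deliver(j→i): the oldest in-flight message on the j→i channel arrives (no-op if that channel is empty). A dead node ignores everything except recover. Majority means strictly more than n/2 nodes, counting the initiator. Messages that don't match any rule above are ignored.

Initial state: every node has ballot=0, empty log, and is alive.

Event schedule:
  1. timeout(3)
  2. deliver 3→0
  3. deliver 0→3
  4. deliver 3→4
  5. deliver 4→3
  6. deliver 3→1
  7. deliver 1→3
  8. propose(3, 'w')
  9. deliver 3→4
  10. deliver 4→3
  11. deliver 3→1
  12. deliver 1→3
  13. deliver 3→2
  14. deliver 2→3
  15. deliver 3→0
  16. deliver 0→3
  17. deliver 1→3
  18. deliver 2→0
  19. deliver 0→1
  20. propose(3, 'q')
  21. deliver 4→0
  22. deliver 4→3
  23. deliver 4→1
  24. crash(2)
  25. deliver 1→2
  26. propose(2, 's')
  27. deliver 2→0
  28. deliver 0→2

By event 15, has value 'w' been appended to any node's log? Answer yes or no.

yes

[1] timeout(3) → N3(cand b8 [-])
[2] deliver 3→0 → N0(foll b8 [-])
[3] deliver 0→3 → ∅
[4] deliver 3→4 → N4(foll b8 [-])
[5] deliver 4→3 → N3(lead b8 [-])
[6] deliver 3→1 → N1(foll b8 [-])
[7] deliver 1→3 → ∅
[8] propose(3,'w') → ∅
[9] deliver 3→4 → N4(foll b8 [w])
[10] deliver 4→3 → ∅
[11] deliver 3→1 → N1(foll b8 [w])
[12] deliver 1→3 → N3(lead b8 [w])
[13] deliver 3→2 → N2(foll b8 [-])
[14] deliver 2→3 → ∅
[15] deliver 3→0 → N0(foll b8 [w])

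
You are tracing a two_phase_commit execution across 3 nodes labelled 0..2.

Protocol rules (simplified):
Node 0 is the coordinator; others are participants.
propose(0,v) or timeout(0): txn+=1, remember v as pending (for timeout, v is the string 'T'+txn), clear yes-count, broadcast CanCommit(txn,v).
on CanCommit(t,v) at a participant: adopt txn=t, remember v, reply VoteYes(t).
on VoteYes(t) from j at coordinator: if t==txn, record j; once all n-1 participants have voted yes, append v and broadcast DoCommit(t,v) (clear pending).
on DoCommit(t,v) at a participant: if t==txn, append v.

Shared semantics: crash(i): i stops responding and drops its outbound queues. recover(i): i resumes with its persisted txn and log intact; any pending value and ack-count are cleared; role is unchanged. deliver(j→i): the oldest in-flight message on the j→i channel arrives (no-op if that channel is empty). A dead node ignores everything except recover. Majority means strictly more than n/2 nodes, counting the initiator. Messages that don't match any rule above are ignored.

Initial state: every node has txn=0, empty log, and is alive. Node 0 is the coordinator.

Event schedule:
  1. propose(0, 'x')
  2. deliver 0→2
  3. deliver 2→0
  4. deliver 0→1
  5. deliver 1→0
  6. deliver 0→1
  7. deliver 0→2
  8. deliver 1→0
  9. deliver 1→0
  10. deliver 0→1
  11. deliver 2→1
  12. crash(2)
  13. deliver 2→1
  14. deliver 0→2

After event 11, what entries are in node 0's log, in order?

x

step 1 propose(0,'x'): 0={coor,t=1,log=-}
step 2 deliver 0→2: 2={part,t=1,log=-}
step 3 deliver 2→0: —
step 4 deliver 0→1: 1={part,t=1,log=-}
step 5 deliver 1→0: 0={coor,t=1,log=x}
step 6 deliver 0→1: 1={part,t=1,log=x}
step 7 deliver 0→2: 2={part,t=1,log=x}
step 8 deliver 1→0: —
step 9 deliver 1→0: —
step 10 deliver 0→1: —
step 11 deliver 2→1: —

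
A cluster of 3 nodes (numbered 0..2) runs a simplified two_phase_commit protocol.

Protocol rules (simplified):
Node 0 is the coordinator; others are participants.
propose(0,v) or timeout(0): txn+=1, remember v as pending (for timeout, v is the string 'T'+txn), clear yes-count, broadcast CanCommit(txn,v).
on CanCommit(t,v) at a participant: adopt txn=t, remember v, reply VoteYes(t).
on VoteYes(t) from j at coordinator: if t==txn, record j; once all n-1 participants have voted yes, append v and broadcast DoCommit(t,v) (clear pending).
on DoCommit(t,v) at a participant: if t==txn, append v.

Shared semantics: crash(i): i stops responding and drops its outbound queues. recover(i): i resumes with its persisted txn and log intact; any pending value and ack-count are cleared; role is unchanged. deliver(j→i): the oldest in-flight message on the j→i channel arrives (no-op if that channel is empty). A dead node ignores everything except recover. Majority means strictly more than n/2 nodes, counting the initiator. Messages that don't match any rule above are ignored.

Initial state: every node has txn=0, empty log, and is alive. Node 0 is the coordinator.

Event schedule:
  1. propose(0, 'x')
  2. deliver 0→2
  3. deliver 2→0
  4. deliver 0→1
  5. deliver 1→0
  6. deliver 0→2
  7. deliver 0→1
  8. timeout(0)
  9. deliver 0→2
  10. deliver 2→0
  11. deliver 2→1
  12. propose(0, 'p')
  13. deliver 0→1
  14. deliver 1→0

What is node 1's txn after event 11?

1

step 1 propose(0,'x'): 0={coor,t=1,log=-}
step 2 deliver 0→2: 2={part,t=1,log=-}
step 3 deliver 2→0: —
step 4 deliver 0→1: 1={part,t=1,log=-}
step 5 deliver 1→0: 0={coor,t=1,log=x}
step 6 deliver 0→2: 2={part,t=1,log=x}
step 7 deliver 0→1: 1={part,t=1,log=x}
step 8 timeout(0): 0={coor,t=2,log=x}
step 9 deliver 0→2: 2={part,t=2,log=x}
step 10 deliver 2→0: —
step 11 deliver 2→1: —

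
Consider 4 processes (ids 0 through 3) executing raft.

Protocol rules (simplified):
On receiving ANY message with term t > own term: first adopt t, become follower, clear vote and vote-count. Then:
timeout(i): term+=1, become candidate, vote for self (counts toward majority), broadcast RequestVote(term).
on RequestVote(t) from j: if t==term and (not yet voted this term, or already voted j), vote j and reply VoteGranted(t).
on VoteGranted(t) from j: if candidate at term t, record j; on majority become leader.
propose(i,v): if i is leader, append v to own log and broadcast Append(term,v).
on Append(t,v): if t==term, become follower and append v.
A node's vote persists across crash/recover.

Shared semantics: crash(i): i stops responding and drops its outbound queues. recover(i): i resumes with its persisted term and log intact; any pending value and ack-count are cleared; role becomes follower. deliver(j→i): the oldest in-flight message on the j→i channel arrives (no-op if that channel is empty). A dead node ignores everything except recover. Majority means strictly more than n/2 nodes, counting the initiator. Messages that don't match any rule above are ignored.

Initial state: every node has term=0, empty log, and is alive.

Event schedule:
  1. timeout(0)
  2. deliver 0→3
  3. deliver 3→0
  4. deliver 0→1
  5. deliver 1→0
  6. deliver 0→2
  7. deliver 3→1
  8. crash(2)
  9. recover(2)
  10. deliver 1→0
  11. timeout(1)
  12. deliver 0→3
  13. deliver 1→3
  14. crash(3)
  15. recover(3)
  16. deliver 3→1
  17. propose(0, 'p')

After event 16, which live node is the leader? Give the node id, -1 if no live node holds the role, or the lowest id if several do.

0

1. timeout(0):  <0:cand t1 ->
2. deliver 0→3:  <3:foll t1 ->
3. deliver 3→0:  nop
4. deliver 0→1:  <1:foll t1 ->
5. deliver 1→0:  <0:lead t1 ->
6. deliver 0→2:  <2:foll t1 ->
7. deliver 3→1:  nop
8. crash(2):  <2:✗foll t1 ->
9. recover(2):  <2:foll t1 ->
10. deliver 1→0:  nop
11. timeout(1):  <1:cand t2 ->
12. deliver 0→3:  nop
13. deliver 1→3:  <3:foll t2 ->
14. crash(3):  <3:✗foll t2 ->
15. recover(3):  <3:foll t2 ->
16. deliver 3→1:  nop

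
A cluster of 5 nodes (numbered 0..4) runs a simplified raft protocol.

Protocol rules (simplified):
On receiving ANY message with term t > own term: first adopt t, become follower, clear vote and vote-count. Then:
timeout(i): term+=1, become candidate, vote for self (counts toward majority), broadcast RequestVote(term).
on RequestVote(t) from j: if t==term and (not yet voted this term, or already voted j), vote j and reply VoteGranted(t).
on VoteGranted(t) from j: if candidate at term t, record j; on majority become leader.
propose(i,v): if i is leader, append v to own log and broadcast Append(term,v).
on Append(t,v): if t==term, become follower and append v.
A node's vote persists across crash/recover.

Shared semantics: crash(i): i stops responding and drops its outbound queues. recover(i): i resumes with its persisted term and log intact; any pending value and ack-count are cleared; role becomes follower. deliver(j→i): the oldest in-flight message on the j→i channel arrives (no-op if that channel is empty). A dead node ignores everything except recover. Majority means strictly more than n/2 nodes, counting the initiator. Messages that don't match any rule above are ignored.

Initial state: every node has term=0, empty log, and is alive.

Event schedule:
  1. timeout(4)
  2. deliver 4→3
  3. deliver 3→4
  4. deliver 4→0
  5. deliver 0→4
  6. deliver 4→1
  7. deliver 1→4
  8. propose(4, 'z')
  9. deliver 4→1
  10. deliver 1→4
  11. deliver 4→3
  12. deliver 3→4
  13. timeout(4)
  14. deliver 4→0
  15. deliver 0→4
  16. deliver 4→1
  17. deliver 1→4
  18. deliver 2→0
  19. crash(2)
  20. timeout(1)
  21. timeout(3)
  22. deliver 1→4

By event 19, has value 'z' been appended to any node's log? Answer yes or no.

yes

[1] timeout(4) → N4(cand t1 [-])
[2] deliver 4→3 → N3(foll t1 [-])
[3] deliver 3→4 → ∅
[4] deliver 4→0 → N0(foll t1 [-])
[5] deliver 0→4 → N4(lead t1 [-])
[6] deliver 4→1 → N1(foll t1 [-])
[7] deliver 1→4 → ∅
[8] propose(4,'z') → N4(lead t1 [z])
[9] deliver 4→1 → N1(foll t1 [z])
[10] deliver 1→4 → ∅
[11] deliver 4→3 → N3(foll t1 [z])
[12] deliver 3→4 → ∅
[13] timeout(4) → N4(cand t2 [z])
[14] deliver 4→0 → N0(foll t1 [z])
[15] deliver 0→4 → ∅
[16] deliver 4→1 → N1(foll t2 [z])
[17] deliver 1→4 → ∅
[18] deliver 2→0 → ∅
[19] crash(2) → N2(✗foll t0 [-])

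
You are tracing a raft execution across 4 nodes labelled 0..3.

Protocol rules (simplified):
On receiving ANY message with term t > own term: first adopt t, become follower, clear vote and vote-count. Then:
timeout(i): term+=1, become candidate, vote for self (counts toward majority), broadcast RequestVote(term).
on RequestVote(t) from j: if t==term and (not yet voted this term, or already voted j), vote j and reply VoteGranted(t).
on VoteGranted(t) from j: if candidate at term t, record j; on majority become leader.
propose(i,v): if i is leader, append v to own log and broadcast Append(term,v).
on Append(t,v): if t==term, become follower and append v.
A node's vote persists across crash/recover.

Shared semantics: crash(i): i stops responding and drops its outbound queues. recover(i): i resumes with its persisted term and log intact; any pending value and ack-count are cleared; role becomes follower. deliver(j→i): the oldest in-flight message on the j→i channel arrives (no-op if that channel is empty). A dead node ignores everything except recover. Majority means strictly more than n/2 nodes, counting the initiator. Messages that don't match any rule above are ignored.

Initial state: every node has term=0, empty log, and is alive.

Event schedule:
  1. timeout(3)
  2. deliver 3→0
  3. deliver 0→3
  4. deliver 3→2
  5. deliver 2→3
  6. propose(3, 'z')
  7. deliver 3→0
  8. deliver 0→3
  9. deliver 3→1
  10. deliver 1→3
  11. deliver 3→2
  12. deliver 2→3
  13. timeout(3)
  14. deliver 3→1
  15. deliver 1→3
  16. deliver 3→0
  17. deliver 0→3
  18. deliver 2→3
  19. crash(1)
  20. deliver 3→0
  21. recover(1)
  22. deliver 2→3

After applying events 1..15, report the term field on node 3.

step 1 timeout(3): 3={cand,t=1,log=-}
step 2 deliver 3→0: 0={foll,t=1,log=-}
step 3 deliver 0→3: —
step 4 deliver 3→2: 2={foll,t=1,log=-}
step 5 deliver 2→3: 3={lead,t=1,log=-}
step 6 propose(3,'z'): 3={lead,t=1,log=z}
step 7 deliver 3→0: 0={foll,t=1,log=z}
step 8 deliver 0→3: —
step 9 deliver 3→1: 1={foll,t=1,log=-}
step 10 deliver 1→3: —
step 11 deliver 3→2: 2={foll,t=1,log=z}
step 12 deliver 2→3: —
step 13 timeout(3): 3={cand,t=2,log=z}
step 14 deliver 3→1: 1={foll,t=1,log=z}
step 15 deliver 1→3: —

2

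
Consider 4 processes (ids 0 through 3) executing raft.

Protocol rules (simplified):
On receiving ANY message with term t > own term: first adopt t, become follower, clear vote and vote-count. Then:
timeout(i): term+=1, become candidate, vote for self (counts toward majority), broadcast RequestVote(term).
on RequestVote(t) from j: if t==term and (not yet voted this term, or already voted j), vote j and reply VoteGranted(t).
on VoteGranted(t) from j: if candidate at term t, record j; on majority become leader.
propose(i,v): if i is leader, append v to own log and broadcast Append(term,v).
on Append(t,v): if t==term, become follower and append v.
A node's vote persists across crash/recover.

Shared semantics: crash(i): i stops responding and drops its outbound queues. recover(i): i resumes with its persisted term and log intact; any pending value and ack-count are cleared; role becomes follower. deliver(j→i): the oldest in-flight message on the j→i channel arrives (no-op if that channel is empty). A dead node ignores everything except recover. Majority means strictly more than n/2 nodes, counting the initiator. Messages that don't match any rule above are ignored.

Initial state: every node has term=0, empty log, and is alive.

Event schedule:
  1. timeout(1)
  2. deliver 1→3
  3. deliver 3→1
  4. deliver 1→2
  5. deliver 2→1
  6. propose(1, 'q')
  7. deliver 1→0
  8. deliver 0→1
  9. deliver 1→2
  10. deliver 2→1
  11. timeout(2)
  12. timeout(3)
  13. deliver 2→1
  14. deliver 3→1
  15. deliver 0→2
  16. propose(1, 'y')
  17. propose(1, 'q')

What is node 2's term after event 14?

2

after 1 — timeout(1): n1:cand/t1/[-]
after 2 — deliver 1→3: n3:foll/t1/[-]
after 3 — deliver 3→1: ·
after 4 — deliver 1→2: n2:foll/t1/[-]
after 5 — deliver 2→1: n1:lead/t1/[-]
after 6 — propose(1,'q'): n1:lead/t1/[q]
after 7 — deliver 1→0: n0:foll/t1/[-]
after 8 — deliver 0→1: ·
after 9 — deliver 1→2: n2:foll/t1/[q]
after 10 — deliver 2→1: ·
after 11 — timeout(2): n2:cand/t2/[q]
after 12 — timeout(3): n3:cand/t2/[-]
after 13 — deliver 2→1: n1:foll/t2/[q]
after 14 — deliver 3→1: ·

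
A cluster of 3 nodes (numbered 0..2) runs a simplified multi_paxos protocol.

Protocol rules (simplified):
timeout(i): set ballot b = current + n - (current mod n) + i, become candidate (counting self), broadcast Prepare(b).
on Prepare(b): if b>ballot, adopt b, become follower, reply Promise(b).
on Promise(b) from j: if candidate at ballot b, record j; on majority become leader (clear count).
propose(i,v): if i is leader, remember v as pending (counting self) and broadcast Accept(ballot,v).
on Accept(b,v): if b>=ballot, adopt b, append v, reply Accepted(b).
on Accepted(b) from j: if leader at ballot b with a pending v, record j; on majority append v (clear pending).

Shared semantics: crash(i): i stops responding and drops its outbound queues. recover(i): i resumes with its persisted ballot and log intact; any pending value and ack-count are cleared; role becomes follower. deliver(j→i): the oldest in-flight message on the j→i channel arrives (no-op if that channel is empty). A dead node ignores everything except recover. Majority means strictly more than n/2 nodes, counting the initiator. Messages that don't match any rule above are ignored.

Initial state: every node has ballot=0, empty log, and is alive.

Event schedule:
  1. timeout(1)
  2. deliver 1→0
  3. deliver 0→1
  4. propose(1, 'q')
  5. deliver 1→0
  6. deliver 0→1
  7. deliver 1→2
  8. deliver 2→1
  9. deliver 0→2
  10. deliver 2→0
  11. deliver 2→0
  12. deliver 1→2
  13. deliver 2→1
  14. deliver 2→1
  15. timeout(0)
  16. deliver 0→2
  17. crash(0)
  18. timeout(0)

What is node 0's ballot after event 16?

6

after 1 — timeout(1): n1:cand/b4/[-]
after 2 — deliver 1→0: n0:foll/b4/[-]
after 3 — deliver 0→1: n1:lead/b4/[-]
after 4 — propose(1,'q'): ·
after 5 — deliver 1→0: n0:foll/b4/[q]
after 6 — deliver 0→1: n1:lead/b4/[q]
after 7 — deliver 1→2: n2:foll/b4/[-]
after 8 — deliver 2→1: ·
after 9 — deliver 0→2: ·
after 10 — deliver 2→0: ·
after 11 — deliver 2→0: ·
after 12 — deliver 1→2: n2:foll/b4/[q]
after 13 — deliver 2→1: ·
after 14 — deliver 2→1: ·
after 15 — timeout(0): n0:cand/b6/[q]
after 16 — deliver 0→2: n2:foll/b6/[q]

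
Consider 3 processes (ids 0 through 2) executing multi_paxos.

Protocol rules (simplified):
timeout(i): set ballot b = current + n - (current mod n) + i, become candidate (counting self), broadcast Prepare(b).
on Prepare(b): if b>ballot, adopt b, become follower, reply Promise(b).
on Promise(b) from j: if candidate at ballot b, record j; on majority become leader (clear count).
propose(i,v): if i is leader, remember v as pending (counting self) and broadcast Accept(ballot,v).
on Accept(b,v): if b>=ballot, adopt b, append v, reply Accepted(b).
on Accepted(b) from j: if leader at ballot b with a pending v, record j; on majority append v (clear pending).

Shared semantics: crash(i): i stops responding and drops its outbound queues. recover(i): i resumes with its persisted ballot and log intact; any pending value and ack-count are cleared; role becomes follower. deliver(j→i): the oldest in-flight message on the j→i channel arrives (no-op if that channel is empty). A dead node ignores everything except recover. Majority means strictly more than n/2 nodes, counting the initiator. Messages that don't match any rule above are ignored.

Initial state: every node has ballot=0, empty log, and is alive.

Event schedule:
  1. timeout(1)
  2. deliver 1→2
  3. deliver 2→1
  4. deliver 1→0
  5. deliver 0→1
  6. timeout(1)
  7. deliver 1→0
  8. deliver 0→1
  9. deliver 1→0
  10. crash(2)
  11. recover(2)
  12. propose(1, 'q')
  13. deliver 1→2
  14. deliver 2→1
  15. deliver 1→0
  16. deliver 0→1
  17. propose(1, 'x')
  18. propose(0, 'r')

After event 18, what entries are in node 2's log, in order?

e1 timeout(1): 1[cand,b=4,-]
e2 deliver 1→2: 2[foll,b=4,-]
e3 deliver 2→1: 1[lead,b=4,-]
e4 deliver 1→0: 0[foll,b=4,-]
e5 deliver 0→1: ·
e6 timeout(1): 1[cand,b=7,-]
e7 deliver 1→0: 0[foll,b=7,-]
e8 deliver 0→1: 1[lead,b=7,-]
e9 deliver 1→0: ·
e10 crash(2): 2[✗foll,b=4,-]
e11 recover(2): 2[foll,b=4,-]
e12 propose(1,'q'): ·
e13 deliver 1→2: 2[foll,b=7,-]
e14 deliver 2→1: ·
e15 deliver 1→0: 0[foll,b=7,q]
e16 deliver 0→1: 1[lead,b=7,q]
e17 propose(1,'x'): ·
e18 propose(0,'r'): ·

empty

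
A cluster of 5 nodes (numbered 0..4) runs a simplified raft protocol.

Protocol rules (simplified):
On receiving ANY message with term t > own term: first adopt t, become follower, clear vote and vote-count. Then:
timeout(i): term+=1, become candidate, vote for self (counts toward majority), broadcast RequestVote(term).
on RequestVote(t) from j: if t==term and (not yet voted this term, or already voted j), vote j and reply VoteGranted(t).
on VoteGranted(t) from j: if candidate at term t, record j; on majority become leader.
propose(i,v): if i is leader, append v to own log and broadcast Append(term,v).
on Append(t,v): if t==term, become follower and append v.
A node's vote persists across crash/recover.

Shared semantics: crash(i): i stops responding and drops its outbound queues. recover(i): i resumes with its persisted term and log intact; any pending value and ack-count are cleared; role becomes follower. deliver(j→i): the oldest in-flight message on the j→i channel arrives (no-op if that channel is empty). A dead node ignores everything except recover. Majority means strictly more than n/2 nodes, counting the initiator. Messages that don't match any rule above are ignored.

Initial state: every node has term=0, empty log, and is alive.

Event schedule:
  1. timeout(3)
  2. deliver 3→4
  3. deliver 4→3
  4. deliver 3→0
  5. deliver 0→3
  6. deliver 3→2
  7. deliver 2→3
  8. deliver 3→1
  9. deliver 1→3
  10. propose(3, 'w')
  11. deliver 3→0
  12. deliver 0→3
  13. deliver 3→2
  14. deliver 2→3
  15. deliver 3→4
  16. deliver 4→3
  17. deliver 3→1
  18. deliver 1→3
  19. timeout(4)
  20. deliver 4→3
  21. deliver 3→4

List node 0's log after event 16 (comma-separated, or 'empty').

e1 timeout(3): 3[cand,t=1,-]
e2 deliver 3→4: 4[foll,t=1,-]
e3 deliver 4→3: ·
e4 deliver 3→0: 0[foll,t=1,-]
e5 deliver 0→3: 3[lead,t=1,-]
e6 deliver 3→2: 2[foll,t=1,-]
e7 deliver 2→3: ·
e8 deliver 3→1: 1[foll,t=1,-]
e9 deliver 1→3: ·
e10 propose(3,'w'): 3[lead,t=1,w]
e11 deliver 3→0: 0[foll,t=1,w]
e12 deliver 0→3: ·
e13 deliver 3→2: 2[foll,t=1,w]
e14 deliver 2→3: ·
e15 deliver 3→4: 4[foll,t=1,w]
e16 deliver 4→3: ·

w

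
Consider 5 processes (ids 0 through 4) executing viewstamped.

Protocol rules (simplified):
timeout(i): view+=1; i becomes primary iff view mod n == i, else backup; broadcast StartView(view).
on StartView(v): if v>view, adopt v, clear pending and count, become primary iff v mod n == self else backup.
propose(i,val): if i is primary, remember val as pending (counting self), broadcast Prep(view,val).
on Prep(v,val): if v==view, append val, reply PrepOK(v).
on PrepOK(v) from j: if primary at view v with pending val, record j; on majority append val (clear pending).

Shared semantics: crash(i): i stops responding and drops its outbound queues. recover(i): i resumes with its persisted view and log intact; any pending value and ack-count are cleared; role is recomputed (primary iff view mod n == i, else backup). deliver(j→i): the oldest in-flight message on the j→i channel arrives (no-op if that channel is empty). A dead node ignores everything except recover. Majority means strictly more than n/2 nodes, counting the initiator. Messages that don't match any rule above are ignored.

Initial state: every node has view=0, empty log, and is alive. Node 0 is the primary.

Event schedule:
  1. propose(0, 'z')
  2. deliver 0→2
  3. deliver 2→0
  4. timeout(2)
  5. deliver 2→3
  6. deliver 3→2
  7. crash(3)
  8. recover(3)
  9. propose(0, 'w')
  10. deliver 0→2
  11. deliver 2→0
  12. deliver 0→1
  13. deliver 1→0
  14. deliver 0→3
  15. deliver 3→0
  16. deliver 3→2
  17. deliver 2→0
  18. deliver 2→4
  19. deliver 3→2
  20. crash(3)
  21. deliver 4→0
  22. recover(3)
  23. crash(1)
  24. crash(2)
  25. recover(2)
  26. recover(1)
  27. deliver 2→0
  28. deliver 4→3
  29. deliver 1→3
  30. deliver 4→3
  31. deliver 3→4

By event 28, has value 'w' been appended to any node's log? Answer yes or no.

1. propose(0,'z'):  nop
2. deliver 0→2:  <2:back v0 z>
3. deliver 2→0:  nop
4. timeout(2):  <2:back v1 z>
5. deliver 2→3:  <3:back v1 ->
6. deliver 3→2:  nop
7. crash(3):  <3:✗back v1 ->
8. recover(3):  <3:back v1 ->
9. propose(0,'w'):  nop
10. deliver 0→2:  nop
11. deliver 2→0:  <0:back v1 ->
12. deliver 0→1:  <1:back v0 z>
13. deliver 1→0:  nop
14. deliver 0→3:  nop
15. deliver 3→0:  nop
16. deliver 3→2:  nop
17. deliver 2→0:  nop
18. deliver 2→4:  <4:back v1 ->
19. deliver 3→2:  nop
20. crash(3):  <3:✗back v1 ->
21. deliver 4→0:  nop
22. recover(3):  <3:back v1 ->
23. crash(1):  <1:✗back v0 z>
24. crash(2):  <2:✗back v1 z>
25. recover(2):  <2:back v1 z>
26. recover(1):  <1:back v0 z>
27. deliver 2→0:  nop
28. deliver 4→3:  nop

no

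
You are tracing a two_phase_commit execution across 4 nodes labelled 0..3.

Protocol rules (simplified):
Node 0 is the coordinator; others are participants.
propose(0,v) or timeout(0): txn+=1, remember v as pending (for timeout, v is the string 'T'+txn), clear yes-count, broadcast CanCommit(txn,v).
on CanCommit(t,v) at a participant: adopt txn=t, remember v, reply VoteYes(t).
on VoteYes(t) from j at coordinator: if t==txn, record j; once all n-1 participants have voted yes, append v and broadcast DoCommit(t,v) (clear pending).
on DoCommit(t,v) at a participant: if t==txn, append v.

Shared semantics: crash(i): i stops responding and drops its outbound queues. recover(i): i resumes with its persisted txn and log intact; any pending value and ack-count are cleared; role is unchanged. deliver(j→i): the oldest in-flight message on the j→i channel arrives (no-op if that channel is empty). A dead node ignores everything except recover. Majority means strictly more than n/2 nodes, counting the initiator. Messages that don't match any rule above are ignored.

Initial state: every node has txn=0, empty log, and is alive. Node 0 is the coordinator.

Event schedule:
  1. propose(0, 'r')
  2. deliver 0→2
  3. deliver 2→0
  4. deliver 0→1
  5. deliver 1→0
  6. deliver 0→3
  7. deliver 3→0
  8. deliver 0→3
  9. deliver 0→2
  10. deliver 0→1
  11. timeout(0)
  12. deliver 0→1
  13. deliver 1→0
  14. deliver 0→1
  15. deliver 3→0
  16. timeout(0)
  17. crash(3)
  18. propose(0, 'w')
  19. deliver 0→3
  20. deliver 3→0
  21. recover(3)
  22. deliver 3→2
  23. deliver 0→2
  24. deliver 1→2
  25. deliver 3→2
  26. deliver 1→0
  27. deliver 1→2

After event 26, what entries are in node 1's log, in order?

r

after 1 — propose(0,'r'): n0:coor/t1/[-]
after 2 — deliver 0→2: n2:part/t1/[-]
after 3 — deliver 2→0: ·
after 4 — deliver 0→1: n1:part/t1/[-]
after 5 — deliver 1→0: ·
after 6 — deliver 0→3: n3:part/t1/[-]
after 7 — deliver 3→0: n0:coor/t1/[r]
after 8 — deliver 0→3: n3:part/t1/[r]
after 9 — deliver 0→2: n2:part/t1/[r]
after 10 — deliver 0→1: n1:part/t1/[r]
after 11 — timeout(0): n0:coor/t2/[r]
after 12 — deliver 0→1: n1:part/t2/[r]
after 13 — deliver 1→0: ·
after 14 — deliver 0→1: ·
after 15 — deliver 3→0: ·
after 16 — timeout(0): n0:coor/t3/[r]
after 17 — crash(3): n3:✗part/t1/[r]
after 18 — propose(0,'w'): n0:coor/t4/[r]
after 19 — deliver 0→3: ·
after 20 — deliver 3→0: ·
after 21 — recover(3): n3:part/t1/[r]
after 22 — deliver 3→2: ·
after 23 — deliver 0→2: n2:part/t2/[r]
after 24 — deliver 1→2: ·
after 25 — deliver 3→2: ·
after 26 — deliver 1→0: ·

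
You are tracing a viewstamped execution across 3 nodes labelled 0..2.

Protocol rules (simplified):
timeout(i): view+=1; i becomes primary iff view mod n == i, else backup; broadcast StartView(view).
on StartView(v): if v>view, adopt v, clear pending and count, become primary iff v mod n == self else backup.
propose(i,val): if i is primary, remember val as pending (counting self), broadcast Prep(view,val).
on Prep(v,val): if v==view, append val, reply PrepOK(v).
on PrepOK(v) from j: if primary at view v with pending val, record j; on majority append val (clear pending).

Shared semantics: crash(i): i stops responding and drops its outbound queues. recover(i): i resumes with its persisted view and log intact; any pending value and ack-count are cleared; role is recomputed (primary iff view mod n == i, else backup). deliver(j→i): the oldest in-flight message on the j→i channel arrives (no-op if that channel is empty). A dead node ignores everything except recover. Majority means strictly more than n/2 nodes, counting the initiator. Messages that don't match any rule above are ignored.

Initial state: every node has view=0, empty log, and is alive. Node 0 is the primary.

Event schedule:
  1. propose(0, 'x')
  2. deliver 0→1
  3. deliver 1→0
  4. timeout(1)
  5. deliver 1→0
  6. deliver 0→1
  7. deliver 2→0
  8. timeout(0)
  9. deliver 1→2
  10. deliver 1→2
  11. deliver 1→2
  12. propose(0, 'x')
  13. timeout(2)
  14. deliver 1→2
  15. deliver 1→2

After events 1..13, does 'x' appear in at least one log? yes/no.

yes

1. propose(0,'x'):  nop
2. deliver 0→1:  <1:back v0 x>
3. deliver 1→0:  <0:prim v0 x>
4. timeout(1):  <1:prim v1 x>
5. deliver 1→0:  <0:back v1 x>
6. deliver 0→1:  nop
7. deliver 2→0:  nop
8. timeout(0):  <0:back v2 x>
9. deliver 1→2:  <2:back v1 ->
10. deliver 1→2:  nop
11. deliver 1→2:  nop
12. propose(0,'x'):  nop
13. timeout(2):  <2:prim v2 ->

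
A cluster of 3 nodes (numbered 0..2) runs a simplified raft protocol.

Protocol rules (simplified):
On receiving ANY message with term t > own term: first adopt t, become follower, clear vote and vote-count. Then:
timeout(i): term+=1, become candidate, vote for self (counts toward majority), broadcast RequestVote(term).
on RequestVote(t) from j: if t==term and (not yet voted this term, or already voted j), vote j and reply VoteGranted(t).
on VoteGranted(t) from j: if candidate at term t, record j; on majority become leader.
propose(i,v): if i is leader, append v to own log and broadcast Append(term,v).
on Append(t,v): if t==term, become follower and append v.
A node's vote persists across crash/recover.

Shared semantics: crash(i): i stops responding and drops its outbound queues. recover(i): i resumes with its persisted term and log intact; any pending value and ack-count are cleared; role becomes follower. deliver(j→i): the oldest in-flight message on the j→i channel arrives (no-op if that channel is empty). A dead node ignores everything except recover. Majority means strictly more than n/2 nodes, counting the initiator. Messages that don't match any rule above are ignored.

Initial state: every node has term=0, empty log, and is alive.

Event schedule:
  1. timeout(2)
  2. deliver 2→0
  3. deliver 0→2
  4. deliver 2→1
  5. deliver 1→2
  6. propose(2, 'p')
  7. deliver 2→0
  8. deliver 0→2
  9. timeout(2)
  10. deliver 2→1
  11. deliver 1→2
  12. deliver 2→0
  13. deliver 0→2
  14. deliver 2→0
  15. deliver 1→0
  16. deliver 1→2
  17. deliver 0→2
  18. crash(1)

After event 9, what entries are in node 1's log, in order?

empty

e1 timeout(2): 2[cand,t=1,-]
e2 deliver 2→0: 0[foll,t=1,-]
e3 deliver 0→2: 2[lead,t=1,-]
e4 deliver 2→1: 1[foll,t=1,-]
e5 deliver 1→2: ·
e6 propose(2,'p'): 2[lead,t=1,p]
e7 deliver 2→0: 0[foll,t=1,p]
e8 deliver 0→2: ·
e9 timeout(2): 2[cand,t=2,p]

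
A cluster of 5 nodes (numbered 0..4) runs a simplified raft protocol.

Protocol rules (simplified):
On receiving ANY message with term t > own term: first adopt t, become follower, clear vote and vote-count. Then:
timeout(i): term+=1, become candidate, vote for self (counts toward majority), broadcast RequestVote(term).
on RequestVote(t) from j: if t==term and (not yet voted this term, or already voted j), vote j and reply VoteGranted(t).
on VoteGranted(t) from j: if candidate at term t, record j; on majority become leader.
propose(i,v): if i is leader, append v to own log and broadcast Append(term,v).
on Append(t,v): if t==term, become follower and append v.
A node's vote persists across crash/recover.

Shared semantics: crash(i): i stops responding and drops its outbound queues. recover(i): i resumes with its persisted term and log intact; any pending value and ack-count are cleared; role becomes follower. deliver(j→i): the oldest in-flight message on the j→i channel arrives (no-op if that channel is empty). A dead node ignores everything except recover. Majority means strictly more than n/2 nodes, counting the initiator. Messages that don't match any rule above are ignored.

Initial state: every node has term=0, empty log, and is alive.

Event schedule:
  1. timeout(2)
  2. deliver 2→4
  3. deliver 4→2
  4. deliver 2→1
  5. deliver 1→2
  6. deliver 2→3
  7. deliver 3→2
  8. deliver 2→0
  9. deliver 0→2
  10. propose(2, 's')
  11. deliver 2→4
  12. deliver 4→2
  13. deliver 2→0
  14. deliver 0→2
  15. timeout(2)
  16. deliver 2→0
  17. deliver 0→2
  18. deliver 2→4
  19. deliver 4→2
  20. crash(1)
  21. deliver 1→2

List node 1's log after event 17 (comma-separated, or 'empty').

after 1 — timeout(2): n2:cand/t1/[-]
after 2 — deliver 2→4: n4:foll/t1/[-]
after 3 — deliver 4→2: ·
after 4 — deliver 2→1: n1:foll/t1/[-]
after 5 — deliver 1→2: n2:lead/t1/[-]
after 6 — deliver 2→3: n3:foll/t1/[-]
after 7 — deliver 3→2: ·
after 8 — deliver 2→0: n0:foll/t1/[-]
after 9 — deliver 0→2: ·
after 10 — propose(2,'s'): n2:lead/t1/[s]
after 11 — deliver 2→4: n4:foll/t1/[s]
after 12 — deliver 4→2: ·
after 13 — deliver 2→0: n0:foll/t1/[s]
after 14 — deliver 0→2: ·
after 15 — timeout(2): n2:cand/t2/[s]
after 16 — deliver 2→0: n0:foll/t2/[s]
after 17 — deliver 0→2: ·

empty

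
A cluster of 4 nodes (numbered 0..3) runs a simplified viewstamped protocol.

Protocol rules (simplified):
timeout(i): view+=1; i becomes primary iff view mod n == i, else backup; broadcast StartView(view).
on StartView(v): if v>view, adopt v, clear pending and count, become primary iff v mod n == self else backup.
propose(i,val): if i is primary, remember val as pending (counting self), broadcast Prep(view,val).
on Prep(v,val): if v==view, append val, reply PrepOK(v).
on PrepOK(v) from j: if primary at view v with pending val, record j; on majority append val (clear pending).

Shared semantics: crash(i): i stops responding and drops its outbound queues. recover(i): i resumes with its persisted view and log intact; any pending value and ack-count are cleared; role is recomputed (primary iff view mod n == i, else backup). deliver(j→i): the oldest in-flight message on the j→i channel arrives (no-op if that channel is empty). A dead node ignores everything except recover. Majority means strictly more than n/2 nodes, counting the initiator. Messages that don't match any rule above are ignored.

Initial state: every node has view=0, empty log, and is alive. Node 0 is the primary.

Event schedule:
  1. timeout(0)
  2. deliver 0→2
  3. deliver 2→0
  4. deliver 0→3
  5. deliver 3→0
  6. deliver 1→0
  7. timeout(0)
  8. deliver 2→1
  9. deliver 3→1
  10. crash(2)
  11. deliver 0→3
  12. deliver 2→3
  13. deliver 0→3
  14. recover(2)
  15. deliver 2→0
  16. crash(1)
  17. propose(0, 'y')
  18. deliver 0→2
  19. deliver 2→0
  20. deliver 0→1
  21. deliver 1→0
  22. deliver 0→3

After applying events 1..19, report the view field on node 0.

2

e1 timeout(0): 0[back,v=1,-]
e2 deliver 0→2: 2[back,v=1,-]
e3 deliver 2→0: ·
e4 deliver 0→3: 3[back,v=1,-]
e5 deliver 3→0: ·
e6 deliver 1→0: ·
e7 timeout(0): 0[back,v=2,-]
e8 deliver 2→1: ·
e9 deliver 3→1: ·
e10 crash(2): 2[✗back,v=1,-]
e11 deliver 0→3: 3[back,v=2,-]
e12 deliver 2→3: ·
e13 deliver 0→3: ·
e14 recover(2): 2[back,v=1,-]
e15 deliver 2→0: ·
e16 crash(1): 1[✗back,v=0,-]
e17 propose(0,'y'): ·
e18 deliver 0→2: 2[prim,v=2,-]
e19 deliver 2→0: ·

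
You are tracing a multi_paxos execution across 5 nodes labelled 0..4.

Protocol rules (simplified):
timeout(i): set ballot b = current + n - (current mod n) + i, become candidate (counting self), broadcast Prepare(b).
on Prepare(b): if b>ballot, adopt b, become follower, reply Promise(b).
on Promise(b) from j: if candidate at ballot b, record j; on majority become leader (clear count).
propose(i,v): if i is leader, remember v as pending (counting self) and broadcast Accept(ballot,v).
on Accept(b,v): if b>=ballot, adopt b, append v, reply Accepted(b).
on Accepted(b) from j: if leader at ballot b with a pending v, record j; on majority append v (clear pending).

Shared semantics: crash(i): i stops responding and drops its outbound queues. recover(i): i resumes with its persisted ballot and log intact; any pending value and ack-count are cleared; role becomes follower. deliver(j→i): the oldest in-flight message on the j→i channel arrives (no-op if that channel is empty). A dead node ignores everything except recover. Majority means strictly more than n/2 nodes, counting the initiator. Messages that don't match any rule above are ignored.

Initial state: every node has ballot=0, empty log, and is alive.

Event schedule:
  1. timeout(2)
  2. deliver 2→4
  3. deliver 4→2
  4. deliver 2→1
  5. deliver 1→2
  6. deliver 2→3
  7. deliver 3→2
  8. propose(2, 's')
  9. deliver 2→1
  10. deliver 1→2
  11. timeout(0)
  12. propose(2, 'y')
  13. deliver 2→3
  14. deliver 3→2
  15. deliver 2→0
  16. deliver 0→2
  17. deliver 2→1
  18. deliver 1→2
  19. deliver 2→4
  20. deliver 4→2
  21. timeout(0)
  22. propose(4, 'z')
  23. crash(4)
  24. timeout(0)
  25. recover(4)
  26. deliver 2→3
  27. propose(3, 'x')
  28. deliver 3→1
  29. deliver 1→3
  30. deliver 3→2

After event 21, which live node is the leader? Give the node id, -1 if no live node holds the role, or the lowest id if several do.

after 1 — timeout(2): n2:cand/b7/[-]
after 2 — deliver 2→4: n4:foll/b7/[-]
after 3 — deliver 4→2: ·
after 4 — deliver 2→1: n1:foll/b7/[-]
after 5 — deliver 1→2: n2:lead/b7/[-]
after 6 — deliver 2→3: n3:foll/b7/[-]
after 7 — deliver 3→2: ·
after 8 — propose(2,'s'): ·
after 9 — deliver 2→1: n1:foll/b7/[s]
after 10 — deliver 1→2: ·
after 11 — timeout(0): n0:cand/b5/[-]
after 12 — propose(2,'y'): ·
after 13 — deliver 2→3: n3:foll/b7/[s]
after 14 — deliver 3→2: ·
after 15 — deliver 2→0: n0:foll/b7/[-]
after 16 — deliver 0→2: ·
after 17 — deliver 2→1: n1:foll/b7/[s,y]
after 18 — deliver 1→2: n2:lead/b7/[y]
after 19 — deliver 2→4: n4:foll/b7/[s]
after 20 — deliver 4→2: ·
after 21 — timeout(0): n0:cand/b10/[-]

2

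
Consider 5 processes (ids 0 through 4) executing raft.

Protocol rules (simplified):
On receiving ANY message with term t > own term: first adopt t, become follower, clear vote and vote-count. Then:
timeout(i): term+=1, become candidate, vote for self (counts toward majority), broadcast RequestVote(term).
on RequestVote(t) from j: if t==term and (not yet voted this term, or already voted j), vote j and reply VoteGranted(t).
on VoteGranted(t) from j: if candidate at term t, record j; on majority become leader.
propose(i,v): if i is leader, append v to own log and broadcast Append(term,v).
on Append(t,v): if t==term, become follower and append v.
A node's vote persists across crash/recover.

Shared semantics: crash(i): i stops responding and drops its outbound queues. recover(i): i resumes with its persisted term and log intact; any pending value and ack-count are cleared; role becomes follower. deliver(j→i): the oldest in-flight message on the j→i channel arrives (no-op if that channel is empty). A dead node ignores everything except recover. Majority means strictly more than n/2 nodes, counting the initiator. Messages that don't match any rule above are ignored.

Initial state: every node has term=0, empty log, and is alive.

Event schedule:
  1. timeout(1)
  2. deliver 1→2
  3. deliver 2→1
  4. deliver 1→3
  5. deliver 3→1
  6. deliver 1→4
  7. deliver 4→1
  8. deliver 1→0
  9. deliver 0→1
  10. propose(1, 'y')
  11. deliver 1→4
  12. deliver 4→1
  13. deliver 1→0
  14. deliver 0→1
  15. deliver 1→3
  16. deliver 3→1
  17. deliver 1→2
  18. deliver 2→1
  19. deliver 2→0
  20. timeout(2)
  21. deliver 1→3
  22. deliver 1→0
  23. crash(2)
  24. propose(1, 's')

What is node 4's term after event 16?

1

1. timeout(1):  <1:cand t1 ->
2. deliver 1→2:  <2:foll t1 ->
3. deliver 2→1:  nop
4. deliver 1→3:  <3:foll t1 ->
5. deliver 3→1:  <1:lead t1 ->
6. deliver 1→4:  <4:foll t1 ->
7. deliver 4→1:  nop
8. deliver 1→0:  <0:foll t1 ->
9. deliver 0→1:  nop
10. propose(1,'y'):  <1:lead t1 y>
11. deliver 1→4:  <4:foll t1 y>
12. deliver 4→1:  nop
13. deliver 1→0:  <0:foll t1 y>
14. deliver 0→1:  nop
15. deliver 1→3:  <3:foll t1 y>
16. deliver 3→1:  nop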